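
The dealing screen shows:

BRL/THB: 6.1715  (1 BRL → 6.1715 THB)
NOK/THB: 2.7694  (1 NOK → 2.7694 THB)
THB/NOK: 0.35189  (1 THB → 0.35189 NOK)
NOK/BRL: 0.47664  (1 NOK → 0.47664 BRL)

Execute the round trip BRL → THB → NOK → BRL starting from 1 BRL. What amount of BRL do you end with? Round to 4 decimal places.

1.0351

1 BRL × 6.1715 = 6.1715 THB
6.1715 THB × 0.35189 = 2.171689135 NOK
2.171689135 NOK × 0.47664 = 1.0351139093064 BRL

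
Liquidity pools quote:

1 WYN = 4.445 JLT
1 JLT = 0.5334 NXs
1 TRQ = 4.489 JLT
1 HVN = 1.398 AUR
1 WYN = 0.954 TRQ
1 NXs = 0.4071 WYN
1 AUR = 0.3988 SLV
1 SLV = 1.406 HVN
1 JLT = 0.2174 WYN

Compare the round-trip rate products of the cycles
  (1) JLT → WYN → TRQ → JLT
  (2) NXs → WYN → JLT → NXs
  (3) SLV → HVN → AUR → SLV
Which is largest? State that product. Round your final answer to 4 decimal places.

0.9652

(1) 0.2174 × 0.954 × 4.489 = 0.93102
(2) 0.4071 × 4.445 × 0.5334 = 0.96522
(3) 1.406 × 1.398 × 0.3988 = 0.78388
Highest is cycle (2) at 0.9652 (≤1, no arbitrage).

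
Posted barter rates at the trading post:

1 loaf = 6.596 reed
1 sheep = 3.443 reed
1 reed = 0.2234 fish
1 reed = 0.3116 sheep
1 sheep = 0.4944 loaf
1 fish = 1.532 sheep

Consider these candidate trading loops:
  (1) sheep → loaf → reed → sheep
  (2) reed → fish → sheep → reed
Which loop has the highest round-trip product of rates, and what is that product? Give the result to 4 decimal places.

(1) 0.4944 × 6.596 × 0.3116 = 1.01615
(2) 0.2234 × 1.532 × 3.443 = 1.17836
Highest is cycle (2) at 1.1784 (>1, arbitrage).

1.1784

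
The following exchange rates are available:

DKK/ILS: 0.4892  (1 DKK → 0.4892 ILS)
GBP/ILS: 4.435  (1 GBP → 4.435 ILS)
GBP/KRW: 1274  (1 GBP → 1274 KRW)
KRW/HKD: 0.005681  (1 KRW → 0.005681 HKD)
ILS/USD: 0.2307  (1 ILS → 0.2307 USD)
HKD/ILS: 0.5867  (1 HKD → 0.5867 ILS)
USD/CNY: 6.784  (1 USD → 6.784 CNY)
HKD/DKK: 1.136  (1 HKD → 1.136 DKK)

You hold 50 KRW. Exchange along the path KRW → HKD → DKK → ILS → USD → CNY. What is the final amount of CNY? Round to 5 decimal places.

0.24705

50 KRW × 0.005681 = 0.28405 HKD
0.28405 HKD × 1.136 = 0.3226808 DKK
0.3226808 DKK × 0.4892 = 0.15785544736 ILS
0.15785544736 ILS × 0.2307 = 0.036417251705952 USD
0.036417251705952 USD × 6.784 = 0.247054635573178368 CNY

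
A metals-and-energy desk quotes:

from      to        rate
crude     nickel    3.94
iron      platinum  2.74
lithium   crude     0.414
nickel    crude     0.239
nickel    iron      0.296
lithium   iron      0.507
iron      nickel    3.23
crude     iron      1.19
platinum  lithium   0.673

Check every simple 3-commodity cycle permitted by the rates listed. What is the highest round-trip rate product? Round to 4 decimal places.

0.9349

platinum→lithium→iron→platinum: 0.673 × 0.507 × 2.74 = 0.93492
crude→iron→nickel→crude: 1.19 × 3.23 × 0.239 = 0.91864
Maximum is platinum→lithium→iron→platinum at 0.9349; no arbitrage — every cycle loses value.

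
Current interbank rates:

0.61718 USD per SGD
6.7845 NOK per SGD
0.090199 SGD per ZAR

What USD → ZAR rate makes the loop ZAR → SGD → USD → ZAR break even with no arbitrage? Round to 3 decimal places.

17.963

Known legs of the cycle: 0.090199 × 0.61718 = 0.05566901882
For no arbitrage the full-cycle product must be 1, so the missing rate is 1 / 0.05566901882 ≈ 17.96331.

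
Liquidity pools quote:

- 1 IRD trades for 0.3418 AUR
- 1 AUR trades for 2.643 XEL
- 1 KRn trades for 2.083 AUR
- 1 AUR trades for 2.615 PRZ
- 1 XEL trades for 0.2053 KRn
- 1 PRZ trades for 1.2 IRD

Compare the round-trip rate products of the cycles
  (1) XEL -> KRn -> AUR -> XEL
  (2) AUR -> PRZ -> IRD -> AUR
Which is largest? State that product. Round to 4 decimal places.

(1) 0.2053 × 2.083 × 2.643 = 1.13025
(2) 2.615 × 1.2 × 0.3418 = 1.07257
Highest is cycle (1) at 1.1303 (>1, arbitrage).

1.1303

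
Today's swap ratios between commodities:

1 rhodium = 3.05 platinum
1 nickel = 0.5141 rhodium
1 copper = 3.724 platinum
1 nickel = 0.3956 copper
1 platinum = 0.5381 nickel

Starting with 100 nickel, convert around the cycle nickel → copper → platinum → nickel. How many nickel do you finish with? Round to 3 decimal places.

79.274

100 nickel × 0.3956 = 39.56 copper
39.56 copper × 3.724 = 147.32144 platinum
147.32144 platinum × 0.5381 = 79.273666864 nickel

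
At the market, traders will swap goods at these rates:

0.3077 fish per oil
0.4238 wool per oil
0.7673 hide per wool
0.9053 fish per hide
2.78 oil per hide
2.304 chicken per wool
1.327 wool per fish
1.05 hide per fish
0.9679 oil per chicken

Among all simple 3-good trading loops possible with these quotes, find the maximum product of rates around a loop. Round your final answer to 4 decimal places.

chicken→oil→wool→chicken: 0.9679 × 0.4238 × 2.304 = 0.94509
fish→wool→hide→fish: 1.327 × 0.7673 × 0.9053 = 0.92178
oil→wool→hide→oil: 0.4238 × 0.7673 × 2.78 = 0.90401
oil→fish→hide→oil: 0.3077 × 1.05 × 2.78 = 0.89818
Maximum is chicken→oil→wool→chicken at 0.9451; no arbitrage — every cycle loses value.

0.9451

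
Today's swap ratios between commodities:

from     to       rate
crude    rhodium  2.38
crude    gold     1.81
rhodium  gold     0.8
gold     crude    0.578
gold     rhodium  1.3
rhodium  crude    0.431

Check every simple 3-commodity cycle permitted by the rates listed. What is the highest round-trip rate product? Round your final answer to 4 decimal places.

gold→crude→rhodium→gold: 0.578 × 2.38 × 0.8 = 1.10051
gold→rhodium→crude→gold: 1.3 × 0.431 × 1.81 = 1.01414
Maximum is gold→crude→rhodium→gold at 1.1005; arbitrage exists.

1.1005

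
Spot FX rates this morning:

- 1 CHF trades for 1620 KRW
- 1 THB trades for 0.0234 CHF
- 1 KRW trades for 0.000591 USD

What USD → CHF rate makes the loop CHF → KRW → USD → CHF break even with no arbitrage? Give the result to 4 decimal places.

Known legs of the cycle: 1620 × 0.000591 = 0.95742
For no arbitrage the full-cycle product must be 1, so the missing rate is 1 / 0.95742 ≈ 1.044474.

1.0445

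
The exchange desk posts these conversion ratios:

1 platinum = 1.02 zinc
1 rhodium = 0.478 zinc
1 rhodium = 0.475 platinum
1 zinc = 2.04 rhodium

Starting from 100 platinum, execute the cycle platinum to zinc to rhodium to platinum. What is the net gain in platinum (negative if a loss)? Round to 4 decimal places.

-1.1620

100 platinum × 1.02 = 102 zinc
102 zinc × 2.04 = 208.08 rhodium
208.08 rhodium × 0.475 = 98.838 platinum
Net change: 98.838 − 100 = -1.162 platinum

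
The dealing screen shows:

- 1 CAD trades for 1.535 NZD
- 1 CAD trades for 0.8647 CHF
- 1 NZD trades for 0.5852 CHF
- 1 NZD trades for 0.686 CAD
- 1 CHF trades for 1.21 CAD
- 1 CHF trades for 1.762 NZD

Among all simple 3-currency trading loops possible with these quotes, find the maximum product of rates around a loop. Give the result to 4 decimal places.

CHF→CAD→NZD→CHF: 1.21 × 1.535 × 0.5852 = 1.08692
CHF→NZD→CAD→CHF: 1.762 × 0.686 × 0.8647 = 1.04519
Maximum is CHF→CAD→NZD→CHF at 1.0869; arbitrage exists.

1.0869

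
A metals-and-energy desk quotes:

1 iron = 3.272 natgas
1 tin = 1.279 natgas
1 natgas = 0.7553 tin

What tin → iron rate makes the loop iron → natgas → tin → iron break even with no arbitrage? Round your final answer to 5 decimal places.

0.40464

Known legs of the cycle: 3.272 × 0.7553 = 2.4713416
For no arbitrage the full-cycle product must be 1, so the missing rate is 1 / 2.4713416 ≈ 0.4046385.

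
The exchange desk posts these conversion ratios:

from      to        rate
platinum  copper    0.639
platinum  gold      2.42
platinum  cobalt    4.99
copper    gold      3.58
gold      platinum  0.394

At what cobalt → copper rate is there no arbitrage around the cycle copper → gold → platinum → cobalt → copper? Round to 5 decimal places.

Known legs of the cycle: 3.58 × 0.394 × 4.99 = 7.0384948
For no arbitrage the full-cycle product must be 1, so the missing rate is 1 / 7.0384948 ≈ 0.1420758.

0.14208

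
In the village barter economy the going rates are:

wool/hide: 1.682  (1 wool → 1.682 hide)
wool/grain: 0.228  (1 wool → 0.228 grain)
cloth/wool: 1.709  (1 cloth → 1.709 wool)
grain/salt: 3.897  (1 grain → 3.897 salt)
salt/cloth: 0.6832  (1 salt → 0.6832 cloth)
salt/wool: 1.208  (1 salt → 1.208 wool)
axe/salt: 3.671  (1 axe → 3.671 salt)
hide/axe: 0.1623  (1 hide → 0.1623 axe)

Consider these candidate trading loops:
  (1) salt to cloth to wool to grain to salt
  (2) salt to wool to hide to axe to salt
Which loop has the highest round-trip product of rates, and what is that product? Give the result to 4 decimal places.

(1) 0.6832 × 1.709 × 0.228 × 3.897 = 1.03742
(2) 1.208 × 1.682 × 0.1623 × 3.671 = 1.21059
Highest is cycle (2) at 1.2106 (>1, arbitrage).

1.2106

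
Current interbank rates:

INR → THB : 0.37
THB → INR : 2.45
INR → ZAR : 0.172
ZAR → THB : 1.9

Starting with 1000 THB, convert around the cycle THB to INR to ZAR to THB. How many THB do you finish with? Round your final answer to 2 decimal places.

1000 THB × 2.45 = 2450 INR
2450 INR × 0.172 = 421.4 ZAR
421.4 ZAR × 1.9 = 800.66 THB

800.66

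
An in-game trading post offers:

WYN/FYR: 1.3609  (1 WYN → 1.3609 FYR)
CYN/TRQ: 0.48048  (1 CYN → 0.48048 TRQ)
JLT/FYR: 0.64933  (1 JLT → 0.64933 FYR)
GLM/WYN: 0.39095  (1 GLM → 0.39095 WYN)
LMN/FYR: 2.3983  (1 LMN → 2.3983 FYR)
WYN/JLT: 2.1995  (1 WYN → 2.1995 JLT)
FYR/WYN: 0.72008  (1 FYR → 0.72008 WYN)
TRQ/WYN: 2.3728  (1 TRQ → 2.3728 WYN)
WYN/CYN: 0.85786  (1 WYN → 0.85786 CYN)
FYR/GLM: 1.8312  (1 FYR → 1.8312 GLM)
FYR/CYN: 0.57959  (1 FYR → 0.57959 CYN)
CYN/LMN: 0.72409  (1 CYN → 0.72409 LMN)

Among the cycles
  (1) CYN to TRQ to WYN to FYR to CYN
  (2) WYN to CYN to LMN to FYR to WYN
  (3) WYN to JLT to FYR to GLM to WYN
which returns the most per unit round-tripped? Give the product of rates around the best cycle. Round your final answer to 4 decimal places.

(1) 0.48048 × 2.3728 × 1.3609 × 0.57959 = 0.89926
(2) 0.85786 × 0.72409 × 2.3983 × 0.72008 = 1.07274
(3) 2.1995 × 0.64933 × 1.8312 × 0.39095 = 1.02246
Highest is cycle (2) at 1.0727 (>1, arbitrage).

1.0727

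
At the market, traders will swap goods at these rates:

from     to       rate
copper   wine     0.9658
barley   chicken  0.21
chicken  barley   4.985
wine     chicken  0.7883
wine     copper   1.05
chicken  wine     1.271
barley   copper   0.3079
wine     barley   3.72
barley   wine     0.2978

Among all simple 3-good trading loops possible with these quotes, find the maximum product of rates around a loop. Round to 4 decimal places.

1.1703

chicken→barley→wine→chicken: 4.985 × 0.2978 × 0.7883 = 1.17026
copper→wine→barley→copper: 0.9658 × 3.72 × 0.3079 = 1.10622
chicken→wine→barley→chicken: 1.271 × 3.72 × 0.21 = 0.99291
Maximum is chicken→barley→wine→chicken at 1.1703; arbitrage exists.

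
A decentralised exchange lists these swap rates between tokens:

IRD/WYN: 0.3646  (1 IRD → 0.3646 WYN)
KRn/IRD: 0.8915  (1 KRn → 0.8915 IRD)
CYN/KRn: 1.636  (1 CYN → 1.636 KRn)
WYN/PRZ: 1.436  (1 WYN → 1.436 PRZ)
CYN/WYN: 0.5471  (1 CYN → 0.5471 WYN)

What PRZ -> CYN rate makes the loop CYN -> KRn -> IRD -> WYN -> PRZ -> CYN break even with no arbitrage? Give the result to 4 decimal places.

1.3096

Known legs of the cycle: 1.636 × 0.8915 × 0.3646 × 1.436 = 0.7636172862064
For no arbitrage the full-cycle product must be 1, so the missing rate is 1 / 0.7636172862064 ≈ 1.309557.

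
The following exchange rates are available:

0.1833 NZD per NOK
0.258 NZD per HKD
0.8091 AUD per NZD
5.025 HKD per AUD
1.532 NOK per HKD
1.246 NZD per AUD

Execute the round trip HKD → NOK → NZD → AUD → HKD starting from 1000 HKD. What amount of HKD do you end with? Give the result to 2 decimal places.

1141.72

1000 HKD × 1.532 = 1532 NOK
1532 NOK × 0.1833 = 280.8156 NZD
280.8156 NZD × 0.8091 = 227.20790196 AUD
227.20790196 AUD × 5.025 = 1141.719707349 HKD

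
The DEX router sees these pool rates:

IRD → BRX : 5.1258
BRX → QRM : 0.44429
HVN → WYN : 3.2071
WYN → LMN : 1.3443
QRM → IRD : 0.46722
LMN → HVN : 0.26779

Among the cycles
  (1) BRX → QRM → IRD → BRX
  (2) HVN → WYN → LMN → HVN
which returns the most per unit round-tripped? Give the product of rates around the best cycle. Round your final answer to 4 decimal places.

(1) 0.44429 × 0.46722 × 5.1258 = 1.06402
(2) 3.2071 × 1.3443 × 0.26779 = 1.15452
Highest is cycle (2) at 1.1545 (>1, arbitrage).

1.1545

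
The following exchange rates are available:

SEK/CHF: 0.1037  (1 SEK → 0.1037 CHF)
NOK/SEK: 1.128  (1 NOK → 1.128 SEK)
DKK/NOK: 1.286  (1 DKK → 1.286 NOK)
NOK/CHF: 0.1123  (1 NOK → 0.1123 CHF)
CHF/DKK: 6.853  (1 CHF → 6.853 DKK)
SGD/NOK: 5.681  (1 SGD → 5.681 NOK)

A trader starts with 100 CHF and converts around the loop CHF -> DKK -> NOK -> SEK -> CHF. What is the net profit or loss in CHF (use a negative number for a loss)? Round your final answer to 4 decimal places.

3.0883

100 CHF × 6.853 = 685.3 DKK
685.3 DKK × 1.286 = 881.2958 NOK
881.2958 NOK × 1.128 = 994.1016624 SEK
994.1016624 SEK × 0.1037 = 103.08834239088 CHF
Net change: 103.08834239088 − 100 = 3.08834239088 CHF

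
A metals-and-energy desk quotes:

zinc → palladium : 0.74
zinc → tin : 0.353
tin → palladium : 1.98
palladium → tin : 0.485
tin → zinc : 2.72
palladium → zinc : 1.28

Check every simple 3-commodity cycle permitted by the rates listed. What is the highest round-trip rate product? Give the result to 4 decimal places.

0.9762

palladium→tin→zinc→palladium: 0.485 × 2.72 × 0.74 = 0.97621
palladium→zinc→tin→palladium: 1.28 × 0.353 × 1.98 = 0.89464
Maximum is palladium→tin→zinc→palladium at 0.9762; no arbitrage — every cycle loses value.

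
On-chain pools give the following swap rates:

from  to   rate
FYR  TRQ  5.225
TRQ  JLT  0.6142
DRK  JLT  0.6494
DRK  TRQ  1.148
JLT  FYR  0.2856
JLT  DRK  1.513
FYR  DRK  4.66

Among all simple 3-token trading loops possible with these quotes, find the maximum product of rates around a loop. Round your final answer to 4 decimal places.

DRK→TRQ→JLT→DRK: 1.148 × 0.6142 × 1.513 = 1.06682
JLT→FYR→TRQ→JLT: 0.2856 × 5.225 × 0.6142 = 0.91655
DRK→JLT→FYR→DRK: 0.6494 × 0.2856 × 4.66 = 0.86428
Maximum is DRK→TRQ→JLT→DRK at 1.0668; arbitrage exists.

1.0668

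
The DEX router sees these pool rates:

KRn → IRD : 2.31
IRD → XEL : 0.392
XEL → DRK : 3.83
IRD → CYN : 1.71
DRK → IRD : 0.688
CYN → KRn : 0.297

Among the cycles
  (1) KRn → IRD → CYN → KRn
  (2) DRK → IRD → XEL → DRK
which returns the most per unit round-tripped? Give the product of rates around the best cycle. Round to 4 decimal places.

(1) 2.31 × 1.71 × 0.297 = 1.17318
(2) 0.688 × 0.392 × 3.83 = 1.03294
Highest is cycle (1) at 1.1732 (>1, arbitrage).

1.1732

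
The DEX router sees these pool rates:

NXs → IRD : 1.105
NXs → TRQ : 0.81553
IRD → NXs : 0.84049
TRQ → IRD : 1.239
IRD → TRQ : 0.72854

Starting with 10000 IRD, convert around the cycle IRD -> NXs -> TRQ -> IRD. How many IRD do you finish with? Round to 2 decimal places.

8492.66

10000 IRD × 0.84049 = 8404.9 NXs
8404.9 NXs × 0.81553 = 6854.448097 TRQ
6854.448097 TRQ × 1.239 = 8492.661192183 IRD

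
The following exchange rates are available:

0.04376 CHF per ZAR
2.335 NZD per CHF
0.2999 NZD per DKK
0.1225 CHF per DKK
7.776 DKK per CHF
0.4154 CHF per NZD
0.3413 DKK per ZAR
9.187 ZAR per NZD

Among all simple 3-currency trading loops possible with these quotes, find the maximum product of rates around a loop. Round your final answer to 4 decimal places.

0.9687

DKK→NZD→CHF→DKK: 0.2999 × 0.4154 × 7.776 = 0.96872
DKK→NZD→ZAR→DKK: 0.2999 × 9.187 × 0.3413 = 0.94034
CHF→NZD→ZAR→CHF: 2.335 × 9.187 × 0.04376 = 0.93872
Maximum is DKK→NZD→CHF→DKK at 0.9687; no arbitrage — every cycle loses value.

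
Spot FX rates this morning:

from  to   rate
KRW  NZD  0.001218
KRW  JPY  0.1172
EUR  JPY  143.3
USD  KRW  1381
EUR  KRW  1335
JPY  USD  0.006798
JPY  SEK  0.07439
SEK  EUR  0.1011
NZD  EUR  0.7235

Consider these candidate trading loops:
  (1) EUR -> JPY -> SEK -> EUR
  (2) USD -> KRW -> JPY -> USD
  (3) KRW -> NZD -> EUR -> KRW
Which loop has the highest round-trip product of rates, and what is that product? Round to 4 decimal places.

(1) 143.3 × 0.07439 × 0.1011 = 1.07773
(2) 1381 × 0.1172 × 0.006798 = 1.10028
(3) 0.001218 × 0.7235 × 1335 = 1.17643
Highest is cycle (3) at 1.1764 (>1, arbitrage).

1.1764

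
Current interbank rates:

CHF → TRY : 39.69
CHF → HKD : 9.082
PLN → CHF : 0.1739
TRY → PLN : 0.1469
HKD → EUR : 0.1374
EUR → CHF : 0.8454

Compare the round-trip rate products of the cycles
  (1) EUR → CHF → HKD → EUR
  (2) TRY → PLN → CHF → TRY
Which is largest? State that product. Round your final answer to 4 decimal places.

1.0549

(1) 0.8454 × 9.082 × 0.1374 = 1.05495
(2) 0.1469 × 0.1739 × 39.69 = 1.01392
Highest is cycle (1) at 1.0549 (>1, arbitrage).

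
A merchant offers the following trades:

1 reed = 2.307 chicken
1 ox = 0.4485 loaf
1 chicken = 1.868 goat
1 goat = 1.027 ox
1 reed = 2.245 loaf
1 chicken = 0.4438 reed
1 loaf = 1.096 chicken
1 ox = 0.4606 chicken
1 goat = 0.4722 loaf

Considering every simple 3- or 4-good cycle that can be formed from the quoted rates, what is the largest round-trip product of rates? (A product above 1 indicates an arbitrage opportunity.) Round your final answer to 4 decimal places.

1.0920

reed→loaf→chicken→reed: 2.245 × 1.096 × 0.4438 = 1.09198
goat→loaf→chicken→goat: 0.4722 × 1.096 × 1.868 = 0.96675
goat→ox→loaf→chicken→goat: 1.027 × 0.4485 × 1.096 × 1.868 = 0.94302
goat→ox→chicken→goat: 1.027 × 0.4606 × 1.868 = 0.88363
Maximum is reed→loaf→chicken→reed at 1.0920; arbitrage exists.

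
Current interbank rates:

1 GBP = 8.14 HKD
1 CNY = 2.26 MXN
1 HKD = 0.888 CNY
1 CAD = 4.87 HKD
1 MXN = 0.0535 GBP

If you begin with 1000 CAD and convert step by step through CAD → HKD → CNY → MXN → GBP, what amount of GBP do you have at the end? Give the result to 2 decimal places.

1000 CAD × 4.87 = 4870 HKD
4870 HKD × 0.888 = 4324.56 CNY
4324.56 CNY × 2.26 = 9773.5056 MXN
9773.5056 MXN × 0.0535 = 522.8825496 GBP

522.88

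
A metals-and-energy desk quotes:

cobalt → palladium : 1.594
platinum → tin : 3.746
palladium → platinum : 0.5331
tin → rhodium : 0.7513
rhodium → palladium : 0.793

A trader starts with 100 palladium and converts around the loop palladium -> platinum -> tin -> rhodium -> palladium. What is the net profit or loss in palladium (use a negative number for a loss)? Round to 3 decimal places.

100 palladium × 0.5331 = 53.31 platinum
53.31 platinum × 3.746 = 199.69926 tin
199.69926 tin × 0.7513 = 150.034054038 rhodium
150.034054038 rhodium × 0.793 = 118.977004852134 palladium
Net change: 118.977004852134 − 100 = 18.977004852134 palladium

18.977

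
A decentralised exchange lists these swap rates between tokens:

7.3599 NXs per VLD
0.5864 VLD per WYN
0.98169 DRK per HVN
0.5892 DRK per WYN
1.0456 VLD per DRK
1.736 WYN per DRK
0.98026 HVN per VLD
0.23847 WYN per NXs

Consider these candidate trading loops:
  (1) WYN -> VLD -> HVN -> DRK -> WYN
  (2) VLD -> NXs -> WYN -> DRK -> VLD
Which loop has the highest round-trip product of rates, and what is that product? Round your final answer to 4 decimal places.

1.0813

(1) 0.5864 × 0.98026 × 0.98169 × 1.736 = 0.97962
(2) 7.3599 × 0.23847 × 0.5892 × 1.0456 = 1.08127
Highest is cycle (2) at 1.0813 (>1, arbitrage).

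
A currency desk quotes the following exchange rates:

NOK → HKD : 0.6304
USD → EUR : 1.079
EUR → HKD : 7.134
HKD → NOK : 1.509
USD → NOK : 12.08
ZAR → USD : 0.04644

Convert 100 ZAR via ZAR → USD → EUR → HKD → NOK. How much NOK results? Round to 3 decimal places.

53.943

100 ZAR × 0.04644 = 4.644 USD
4.644 USD × 1.079 = 5.010876 EUR
5.010876 EUR × 7.134 = 35.747589384 HKD
35.747589384 HKD × 1.509 = 53.943112380456 NOK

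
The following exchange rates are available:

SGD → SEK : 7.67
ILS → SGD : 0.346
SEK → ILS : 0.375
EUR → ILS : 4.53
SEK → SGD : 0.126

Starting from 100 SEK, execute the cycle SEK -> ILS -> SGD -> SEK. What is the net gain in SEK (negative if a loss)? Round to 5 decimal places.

-0.48175

100 SEK × 0.375 = 37.5 ILS
37.5 ILS × 0.346 = 12.975 SGD
12.975 SGD × 7.67 = 99.51825 SEK
Net change: 99.51825 − 100 = -0.48175 SEK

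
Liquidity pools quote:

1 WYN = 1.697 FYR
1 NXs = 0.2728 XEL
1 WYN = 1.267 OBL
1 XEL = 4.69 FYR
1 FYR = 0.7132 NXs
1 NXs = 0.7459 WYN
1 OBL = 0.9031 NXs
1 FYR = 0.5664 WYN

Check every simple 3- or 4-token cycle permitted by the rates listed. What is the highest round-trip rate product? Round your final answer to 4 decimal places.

0.9125

XEL→FYR→NXs→XEL: 4.69 × 0.7132 × 0.2728 = 0.91249
WYN→FYR→NXs→WYN: 1.697 × 0.7132 × 0.7459 = 0.90276
WYN→OBL→NXs→WYN: 1.267 × 0.9031 × 0.7459 = 0.85348
Maximum is XEL→FYR→NXs→XEL at 0.9125; no arbitrage — every cycle loses value.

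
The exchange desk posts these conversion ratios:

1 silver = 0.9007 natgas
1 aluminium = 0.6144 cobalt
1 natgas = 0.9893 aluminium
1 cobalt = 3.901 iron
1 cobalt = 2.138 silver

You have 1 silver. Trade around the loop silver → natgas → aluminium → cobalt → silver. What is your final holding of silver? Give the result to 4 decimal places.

1.1705

1 silver × 0.9007 = 0.9007 natgas
0.9007 natgas × 0.9893 = 0.89106251 aluminium
0.89106251 aluminium × 0.6144 = 0.547468806144 cobalt
0.547468806144 cobalt × 2.138 = 1.170488307535872 silver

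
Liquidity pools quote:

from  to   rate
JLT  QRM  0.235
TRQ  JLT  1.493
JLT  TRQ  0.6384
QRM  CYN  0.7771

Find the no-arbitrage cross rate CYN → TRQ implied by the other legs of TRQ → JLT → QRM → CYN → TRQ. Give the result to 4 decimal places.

Known legs of the cycle: 1.493 × 0.235 × 0.7771 = 0.2726494205
For no arbitrage the full-cycle product must be 1, so the missing rate is 1 / 0.2726494205 ≈ 3.667714.

3.6677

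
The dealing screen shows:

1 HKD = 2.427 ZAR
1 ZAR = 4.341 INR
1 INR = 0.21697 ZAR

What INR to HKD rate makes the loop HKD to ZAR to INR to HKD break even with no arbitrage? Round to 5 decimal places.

0.09492

Known legs of the cycle: 2.427 × 4.341 = 10.535607
For no arbitrage the full-cycle product must be 1, so the missing rate is 1 / 10.535607 ≈ 0.0949162.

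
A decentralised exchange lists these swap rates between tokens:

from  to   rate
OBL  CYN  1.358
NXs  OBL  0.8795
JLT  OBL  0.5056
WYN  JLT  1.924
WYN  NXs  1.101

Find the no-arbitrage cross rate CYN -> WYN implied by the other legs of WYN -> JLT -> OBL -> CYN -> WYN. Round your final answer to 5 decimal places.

0.75699

Known legs of the cycle: 1.924 × 0.5056 × 1.358 = 1.3210276352
For no arbitrage the full-cycle product must be 1, so the missing rate is 1 / 1.3210276352 ≈ 0.7569864.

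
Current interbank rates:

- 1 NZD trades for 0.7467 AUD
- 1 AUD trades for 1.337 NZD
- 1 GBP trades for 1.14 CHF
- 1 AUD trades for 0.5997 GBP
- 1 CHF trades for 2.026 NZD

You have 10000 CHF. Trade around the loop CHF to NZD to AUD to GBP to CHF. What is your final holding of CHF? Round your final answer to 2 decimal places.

10342.48

10000 CHF × 2.026 = 20260 NZD
20260 NZD × 0.7467 = 15128.142 AUD
15128.142 AUD × 0.5997 = 9072.3467574 GBP
9072.3467574 GBP × 1.14 = 10342.475303436 CHF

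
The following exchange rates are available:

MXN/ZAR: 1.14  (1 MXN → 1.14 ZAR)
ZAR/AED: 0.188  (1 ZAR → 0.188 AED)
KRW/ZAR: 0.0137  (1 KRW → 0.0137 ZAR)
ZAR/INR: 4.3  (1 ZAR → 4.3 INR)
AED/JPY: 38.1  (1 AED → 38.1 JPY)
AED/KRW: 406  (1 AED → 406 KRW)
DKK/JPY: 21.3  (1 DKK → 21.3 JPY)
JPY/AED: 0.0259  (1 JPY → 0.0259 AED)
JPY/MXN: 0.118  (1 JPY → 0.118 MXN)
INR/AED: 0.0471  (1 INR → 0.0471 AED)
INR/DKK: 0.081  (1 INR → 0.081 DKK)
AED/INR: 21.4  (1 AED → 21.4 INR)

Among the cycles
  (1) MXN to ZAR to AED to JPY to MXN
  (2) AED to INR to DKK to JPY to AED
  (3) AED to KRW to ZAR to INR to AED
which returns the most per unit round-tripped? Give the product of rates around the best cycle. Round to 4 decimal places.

1.1265

(1) 1.14 × 0.188 × 38.1 × 0.118 = 0.96354
(2) 21.4 × 0.081 × 21.3 × 0.0259 = 0.95626
(3) 406 × 0.0137 × 4.3 × 0.0471 = 1.12651
Highest is cycle (3) at 1.1265 (>1, arbitrage).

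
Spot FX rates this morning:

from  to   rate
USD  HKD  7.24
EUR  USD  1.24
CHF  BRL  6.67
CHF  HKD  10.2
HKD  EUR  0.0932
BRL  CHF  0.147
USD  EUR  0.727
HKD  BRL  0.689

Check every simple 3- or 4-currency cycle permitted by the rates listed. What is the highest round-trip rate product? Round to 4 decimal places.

BRL→CHF→HKD→BRL: 0.147 × 10.2 × 0.689 = 1.03309
USD→HKD→EUR→USD: 7.24 × 0.0932 × 1.24 = 0.83671
Maximum is BRL→CHF→HKD→BRL at 1.0331; arbitrage exists.

1.0331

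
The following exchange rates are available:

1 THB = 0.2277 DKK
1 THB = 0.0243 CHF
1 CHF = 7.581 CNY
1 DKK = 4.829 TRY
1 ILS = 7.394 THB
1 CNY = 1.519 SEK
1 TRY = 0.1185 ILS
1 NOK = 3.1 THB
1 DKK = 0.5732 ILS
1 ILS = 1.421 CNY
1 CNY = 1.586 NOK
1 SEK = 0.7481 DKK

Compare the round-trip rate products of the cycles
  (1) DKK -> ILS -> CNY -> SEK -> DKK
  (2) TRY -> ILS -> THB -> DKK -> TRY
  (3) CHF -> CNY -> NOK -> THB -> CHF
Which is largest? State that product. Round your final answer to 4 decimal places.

(1) 0.5732 × 1.421 × 1.519 × 0.7481 = 0.92559
(2) 0.1185 × 7.394 × 0.2277 × 4.829 = 0.96343
(3) 7.581 × 1.586 × 3.1 × 0.0243 = 0.90573
Highest is cycle (2) at 0.9634 (≤1, no arbitrage).

0.9634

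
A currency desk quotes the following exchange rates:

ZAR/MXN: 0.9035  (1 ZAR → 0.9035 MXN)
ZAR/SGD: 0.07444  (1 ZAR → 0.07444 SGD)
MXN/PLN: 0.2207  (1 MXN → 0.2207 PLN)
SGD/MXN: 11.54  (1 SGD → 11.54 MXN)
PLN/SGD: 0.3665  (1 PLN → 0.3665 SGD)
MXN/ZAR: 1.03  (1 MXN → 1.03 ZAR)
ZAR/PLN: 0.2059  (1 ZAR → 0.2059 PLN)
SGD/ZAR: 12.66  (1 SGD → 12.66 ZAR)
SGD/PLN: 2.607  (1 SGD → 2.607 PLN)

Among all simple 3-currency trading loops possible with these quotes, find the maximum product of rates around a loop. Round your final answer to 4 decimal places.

PLN→SGD→ZAR→PLN: 0.3665 × 12.66 × 0.2059 = 0.95535
MXN→PLN→SGD→MXN: 0.2207 × 0.3665 × 11.54 = 0.93343
MXN→ZAR→SGD→MXN: 1.03 × 0.07444 × 11.54 = 0.88481
Maximum is PLN→SGD→ZAR→PLN at 0.9554; no arbitrage — every cycle loses value.

0.9554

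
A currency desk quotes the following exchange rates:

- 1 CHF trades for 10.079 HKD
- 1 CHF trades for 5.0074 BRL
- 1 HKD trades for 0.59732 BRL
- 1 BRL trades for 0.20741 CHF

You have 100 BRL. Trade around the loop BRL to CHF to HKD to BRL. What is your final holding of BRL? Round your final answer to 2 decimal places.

100 BRL × 0.20741 = 20.741 CHF
20.741 CHF × 10.079 = 209.048539 HKD
209.048539 HKD × 0.59732 = 124.86887331548 BRL

124.87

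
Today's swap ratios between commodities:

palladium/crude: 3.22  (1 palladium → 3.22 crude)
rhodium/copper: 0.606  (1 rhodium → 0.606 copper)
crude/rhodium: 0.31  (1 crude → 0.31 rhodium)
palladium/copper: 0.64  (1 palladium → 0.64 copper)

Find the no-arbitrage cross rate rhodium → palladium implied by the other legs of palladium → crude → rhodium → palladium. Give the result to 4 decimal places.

1.0018

Known legs of the cycle: 3.22 × 0.31 = 0.9982
For no arbitrage the full-cycle product must be 1, so the missing rate is 1 / 0.9982 ≈ 1.001803.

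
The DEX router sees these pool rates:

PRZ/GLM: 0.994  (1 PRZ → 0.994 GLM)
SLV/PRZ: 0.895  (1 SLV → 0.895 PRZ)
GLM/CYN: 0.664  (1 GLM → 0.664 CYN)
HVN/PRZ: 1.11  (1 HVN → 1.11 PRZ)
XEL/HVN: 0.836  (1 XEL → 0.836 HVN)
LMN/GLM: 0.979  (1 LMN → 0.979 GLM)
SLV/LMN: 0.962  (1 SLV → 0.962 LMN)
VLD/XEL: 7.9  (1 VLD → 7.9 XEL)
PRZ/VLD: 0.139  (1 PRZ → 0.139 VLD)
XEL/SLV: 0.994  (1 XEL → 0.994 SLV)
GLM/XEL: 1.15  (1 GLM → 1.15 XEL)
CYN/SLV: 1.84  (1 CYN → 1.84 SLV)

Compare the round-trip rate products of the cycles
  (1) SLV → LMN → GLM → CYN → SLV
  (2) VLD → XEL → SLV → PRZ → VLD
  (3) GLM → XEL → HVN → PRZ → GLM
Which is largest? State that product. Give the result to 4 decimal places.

1.1507

(1) 0.962 × 0.979 × 0.664 × 1.84 = 1.15065
(2) 7.9 × 0.994 × 0.895 × 0.139 = 0.97690
(3) 1.15 × 0.836 × 1.11 × 0.994 = 1.06075
Highest is cycle (1) at 1.1507 (>1, arbitrage).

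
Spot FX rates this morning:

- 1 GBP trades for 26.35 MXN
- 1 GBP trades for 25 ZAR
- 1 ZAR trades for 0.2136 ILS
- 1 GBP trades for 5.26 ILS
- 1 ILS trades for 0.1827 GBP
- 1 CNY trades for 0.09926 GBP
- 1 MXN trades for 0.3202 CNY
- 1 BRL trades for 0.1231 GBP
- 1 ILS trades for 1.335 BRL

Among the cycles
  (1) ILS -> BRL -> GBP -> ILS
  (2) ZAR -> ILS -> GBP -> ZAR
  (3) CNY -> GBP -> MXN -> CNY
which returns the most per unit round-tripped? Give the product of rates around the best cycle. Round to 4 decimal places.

0.9756

(1) 1.335 × 0.1231 × 5.26 = 0.86442
(2) 0.2136 × 0.1827 × 25 = 0.97562
(3) 0.09926 × 26.35 × 0.3202 = 0.83748
Highest is cycle (2) at 0.9756 (≤1, no arbitrage).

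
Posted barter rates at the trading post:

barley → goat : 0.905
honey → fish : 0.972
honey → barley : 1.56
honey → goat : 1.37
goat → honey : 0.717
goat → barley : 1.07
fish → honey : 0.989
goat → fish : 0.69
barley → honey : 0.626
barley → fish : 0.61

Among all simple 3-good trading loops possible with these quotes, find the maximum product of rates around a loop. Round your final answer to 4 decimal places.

barley→goat→honey→barley: 0.905 × 0.717 × 1.56 = 1.01226
barley→fish→honey→barley: 0.61 × 0.989 × 1.56 = 0.94113
honey→goat→fish→honey: 1.37 × 0.69 × 0.989 = 0.93490
barley→honey→goat→barley: 0.626 × 1.37 × 1.07 = 0.91765
Maximum is barley→goat→honey→barley at 1.0123; arbitrage exists.

1.0123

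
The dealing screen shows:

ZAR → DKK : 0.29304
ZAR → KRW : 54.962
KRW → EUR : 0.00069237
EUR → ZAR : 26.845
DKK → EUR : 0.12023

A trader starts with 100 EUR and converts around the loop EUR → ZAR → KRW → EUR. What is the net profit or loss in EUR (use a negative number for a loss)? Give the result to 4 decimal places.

2.1561

100 EUR × 26.845 = 2684.5 ZAR
2684.5 ZAR × 54.962 = 147545.489 KRW
147545.489 KRW × 0.00069237 = 102.15607021893 EUR
Net change: 102.15607021893 − 100 = 2.15607021893 EUR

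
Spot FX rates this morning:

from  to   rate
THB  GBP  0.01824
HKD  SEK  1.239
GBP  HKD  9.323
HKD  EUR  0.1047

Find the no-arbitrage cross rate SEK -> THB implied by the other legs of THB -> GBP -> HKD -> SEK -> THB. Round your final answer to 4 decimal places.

Known legs of the cycle: 0.01824 × 9.323 × 1.239 = 0.21069383328
For no arbitrage the full-cycle product must be 1, so the missing rate is 1 / 0.21069383328 ≈ 4.746223.

4.7462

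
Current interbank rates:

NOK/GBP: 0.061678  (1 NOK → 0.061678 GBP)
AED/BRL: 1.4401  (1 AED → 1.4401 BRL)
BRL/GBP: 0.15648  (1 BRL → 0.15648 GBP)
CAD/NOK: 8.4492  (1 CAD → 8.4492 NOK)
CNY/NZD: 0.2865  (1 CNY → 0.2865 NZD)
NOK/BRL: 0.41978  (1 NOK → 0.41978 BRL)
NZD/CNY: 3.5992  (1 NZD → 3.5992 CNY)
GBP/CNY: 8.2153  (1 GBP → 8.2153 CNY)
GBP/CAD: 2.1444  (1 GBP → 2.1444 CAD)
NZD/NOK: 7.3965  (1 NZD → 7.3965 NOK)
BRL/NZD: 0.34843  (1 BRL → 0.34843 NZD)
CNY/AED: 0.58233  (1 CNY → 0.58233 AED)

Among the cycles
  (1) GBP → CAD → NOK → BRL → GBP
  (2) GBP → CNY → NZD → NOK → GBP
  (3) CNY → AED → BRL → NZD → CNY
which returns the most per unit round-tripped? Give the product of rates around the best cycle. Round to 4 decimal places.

1.1902

(1) 2.1444 × 8.4492 × 0.41978 × 0.15648 = 1.19015
(2) 8.2153 × 0.2865 × 7.3965 × 0.061678 = 1.07375
(3) 0.58233 × 1.4401 × 0.34843 × 3.5992 = 1.05168
Highest is cycle (1) at 1.1902 (>1, arbitrage).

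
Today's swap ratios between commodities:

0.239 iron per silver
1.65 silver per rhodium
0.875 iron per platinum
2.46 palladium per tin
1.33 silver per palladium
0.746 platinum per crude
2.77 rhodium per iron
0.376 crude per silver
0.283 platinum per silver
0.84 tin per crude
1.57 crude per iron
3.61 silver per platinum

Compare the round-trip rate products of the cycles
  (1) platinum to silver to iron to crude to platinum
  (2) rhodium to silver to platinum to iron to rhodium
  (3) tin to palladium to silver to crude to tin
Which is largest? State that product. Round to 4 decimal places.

1.1318

(1) 3.61 × 0.239 × 1.57 × 0.746 = 1.01052
(2) 1.65 × 0.283 × 0.875 × 2.77 = 1.13177
(3) 2.46 × 1.33 × 0.376 × 0.84 = 1.03337
Highest is cycle (2) at 1.1318 (>1, arbitrage).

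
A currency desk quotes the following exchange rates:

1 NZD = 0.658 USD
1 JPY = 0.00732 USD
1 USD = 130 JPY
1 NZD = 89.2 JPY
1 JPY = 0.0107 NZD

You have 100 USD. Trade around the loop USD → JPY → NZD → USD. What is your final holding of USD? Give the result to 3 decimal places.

91.528

100 USD × 130 = 13000 JPY
13000 JPY × 0.0107 = 139.1 NZD
139.1 NZD × 0.658 = 91.5278 USD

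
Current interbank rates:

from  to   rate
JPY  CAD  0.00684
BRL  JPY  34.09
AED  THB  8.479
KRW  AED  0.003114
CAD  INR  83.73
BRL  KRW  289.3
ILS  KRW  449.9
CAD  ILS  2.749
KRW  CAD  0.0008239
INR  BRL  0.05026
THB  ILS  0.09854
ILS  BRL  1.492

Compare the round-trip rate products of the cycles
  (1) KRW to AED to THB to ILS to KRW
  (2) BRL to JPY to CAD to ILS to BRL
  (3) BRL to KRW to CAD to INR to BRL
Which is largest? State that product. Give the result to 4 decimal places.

(1) 0.003114 × 8.479 × 0.09854 × 449.9 = 1.17055
(2) 34.09 × 0.00684 × 2.749 × 1.492 = 0.95637
(3) 289.3 × 0.0008239 × 83.73 × 0.05026 = 1.00306
Highest is cycle (1) at 1.1706 (>1, arbitrage).

1.1706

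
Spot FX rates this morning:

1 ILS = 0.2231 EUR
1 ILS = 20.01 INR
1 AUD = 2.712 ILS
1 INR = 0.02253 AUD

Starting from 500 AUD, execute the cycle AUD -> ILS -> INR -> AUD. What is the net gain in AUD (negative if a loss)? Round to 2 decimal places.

500 AUD × 2.712 = 1356 ILS
1356 ILS × 20.01 = 27133.56 INR
27133.56 INR × 0.02253 = 611.3191068 AUD
Net change: 611.3191068 − 500 = 111.3191068 AUD

111.32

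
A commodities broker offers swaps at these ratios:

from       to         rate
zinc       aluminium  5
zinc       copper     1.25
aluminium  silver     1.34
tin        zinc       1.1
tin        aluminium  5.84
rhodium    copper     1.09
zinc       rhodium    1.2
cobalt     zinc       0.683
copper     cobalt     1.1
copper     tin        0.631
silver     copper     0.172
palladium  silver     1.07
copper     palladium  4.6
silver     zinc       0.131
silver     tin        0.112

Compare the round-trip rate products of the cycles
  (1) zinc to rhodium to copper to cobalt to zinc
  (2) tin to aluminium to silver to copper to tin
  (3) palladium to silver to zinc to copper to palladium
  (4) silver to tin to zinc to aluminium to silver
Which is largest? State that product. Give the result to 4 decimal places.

0.9827

(1) 1.2 × 1.09 × 1.1 × 0.683 = 0.98270
(2) 5.84 × 1.34 × 0.172 × 0.631 = 0.84933
(3) 1.07 × 0.131 × 1.25 × 4.6 = 0.80598
(4) 0.112 × 1.1 × 5 × 1.34 = 0.82544
Highest is cycle (1) at 0.9827 (≤1, no arbitrage).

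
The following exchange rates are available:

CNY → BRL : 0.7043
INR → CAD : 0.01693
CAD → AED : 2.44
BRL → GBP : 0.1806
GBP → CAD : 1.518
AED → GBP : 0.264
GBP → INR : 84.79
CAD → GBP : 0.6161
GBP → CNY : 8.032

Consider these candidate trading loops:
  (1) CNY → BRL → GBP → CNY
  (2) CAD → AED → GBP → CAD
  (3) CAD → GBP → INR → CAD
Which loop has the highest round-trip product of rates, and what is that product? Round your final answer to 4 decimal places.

(1) 0.7043 × 0.1806 × 8.032 = 1.02164
(2) 2.44 × 0.264 × 1.518 = 0.97783
(3) 0.6161 × 84.79 × 0.01693 = 0.88441
Highest is cycle (1) at 1.0216 (>1, arbitrage).

1.0216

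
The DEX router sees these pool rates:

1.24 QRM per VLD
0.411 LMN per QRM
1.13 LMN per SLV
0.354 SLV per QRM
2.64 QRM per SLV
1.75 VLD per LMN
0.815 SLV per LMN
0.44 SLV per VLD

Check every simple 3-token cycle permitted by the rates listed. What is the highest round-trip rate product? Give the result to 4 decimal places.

0.8919

VLD→QRM→LMN→VLD: 1.24 × 0.411 × 1.75 = 0.89187
SLV→QRM→LMN→SLV: 2.64 × 0.411 × 0.815 = 0.88431
VLD→SLV→LMN→VLD: 0.44 × 1.13 × 1.75 = 0.87010
Maximum is VLD→QRM→LMN→VLD at 0.8919; no arbitrage — every cycle loses value.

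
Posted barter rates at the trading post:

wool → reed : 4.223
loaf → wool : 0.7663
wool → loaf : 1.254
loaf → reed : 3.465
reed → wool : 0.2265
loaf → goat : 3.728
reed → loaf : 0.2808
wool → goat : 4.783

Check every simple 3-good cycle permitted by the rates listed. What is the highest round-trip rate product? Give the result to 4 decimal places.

wool→loaf→reed→wool: 1.254 × 3.465 × 0.2265 = 0.98417
wool→reed→loaf→wool: 4.223 × 0.2808 × 0.7663 = 0.90869
Maximum is wool→loaf→reed→wool at 0.9842; no arbitrage — every cycle loses value.

0.9842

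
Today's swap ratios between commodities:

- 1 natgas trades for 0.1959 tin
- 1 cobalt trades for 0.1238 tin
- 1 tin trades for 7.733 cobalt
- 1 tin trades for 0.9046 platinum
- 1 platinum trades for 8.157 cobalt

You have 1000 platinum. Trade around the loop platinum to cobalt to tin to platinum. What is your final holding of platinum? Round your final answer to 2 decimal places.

1000 platinum × 8.157 = 8157 cobalt
8157 cobalt × 0.1238 = 1009.8366 tin
1009.8366 tin × 0.9046 = 913.49818836 platinum

913.50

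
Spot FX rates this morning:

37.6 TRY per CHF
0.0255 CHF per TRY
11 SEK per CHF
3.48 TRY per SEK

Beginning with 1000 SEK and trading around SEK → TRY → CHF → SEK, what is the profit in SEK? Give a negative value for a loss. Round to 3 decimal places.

1000 SEK × 3.48 = 3480 TRY
3480 TRY × 0.0255 = 88.74 CHF
88.74 CHF × 11 = 976.14 SEK
Net change: 976.14 − 1000 = -23.86 SEK

-23.860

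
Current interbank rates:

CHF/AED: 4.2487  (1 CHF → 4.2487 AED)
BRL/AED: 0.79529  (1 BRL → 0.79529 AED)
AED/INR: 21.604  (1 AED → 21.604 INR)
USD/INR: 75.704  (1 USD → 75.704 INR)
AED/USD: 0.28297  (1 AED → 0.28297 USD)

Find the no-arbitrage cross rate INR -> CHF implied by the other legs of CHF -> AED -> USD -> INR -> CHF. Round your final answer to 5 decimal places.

Known legs of the cycle: 4.2487 × 0.28297 × 75.704 = 91.015485190856
For no arbitrage the full-cycle product must be 1, so the missing rate is 1 / 91.015485190856 ≈ 0.0109871.

0.01099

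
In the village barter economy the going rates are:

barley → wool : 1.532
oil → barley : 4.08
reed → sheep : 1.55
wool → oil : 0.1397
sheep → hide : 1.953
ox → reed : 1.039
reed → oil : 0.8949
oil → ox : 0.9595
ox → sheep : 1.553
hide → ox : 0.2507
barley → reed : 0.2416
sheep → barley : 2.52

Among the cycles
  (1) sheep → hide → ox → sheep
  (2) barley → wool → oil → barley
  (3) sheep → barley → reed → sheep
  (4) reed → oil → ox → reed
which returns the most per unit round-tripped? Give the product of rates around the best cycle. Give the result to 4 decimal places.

(1) 1.953 × 0.2507 × 1.553 = 0.76038
(2) 1.532 × 0.1397 × 4.08 = 0.87320
(3) 2.52 × 0.2416 × 1.55 = 0.94369
(4) 0.8949 × 0.9595 × 1.039 = 0.89214
Highest is cycle (3) at 0.9437 (≤1, no arbitrage).

0.9437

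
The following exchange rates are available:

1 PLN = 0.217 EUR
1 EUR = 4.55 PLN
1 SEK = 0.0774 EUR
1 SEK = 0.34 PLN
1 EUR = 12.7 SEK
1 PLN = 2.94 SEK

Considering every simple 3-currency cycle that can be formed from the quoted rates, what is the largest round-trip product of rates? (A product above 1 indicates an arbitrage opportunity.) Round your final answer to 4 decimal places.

1.0354

EUR→PLN→SEK→EUR: 4.55 × 2.94 × 0.0774 = 1.03538
EUR→SEK→PLN→EUR: 12.7 × 0.34 × 0.217 = 0.93701
Maximum is EUR→PLN→SEK→EUR at 1.0354; arbitrage exists.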